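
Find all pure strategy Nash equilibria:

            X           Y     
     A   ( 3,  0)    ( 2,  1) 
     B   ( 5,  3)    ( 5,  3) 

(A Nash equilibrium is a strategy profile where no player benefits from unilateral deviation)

Nash equilibrium: (B, X), (B, Y)

Work:
Best responses:
  P1 vs X: payoffs [3, 5] → best response B (payoff 5)
  P1 vs Y: payoffs [2, 5] → best response B (payoff 5)
  P2 vs A: payoffs [0, 1] → best response Y (payoff 1)
  P2 vs B: payoffs [3, 3] → best response X/Y (payoff 3)
Mutual best responses: (B,X), (B,Y) → Nash equilibria.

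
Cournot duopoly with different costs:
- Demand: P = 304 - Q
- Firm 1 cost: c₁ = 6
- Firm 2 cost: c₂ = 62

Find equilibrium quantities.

q₁* = 118.0, q₂* = 62.0

Work:
Reaction: q₁ = (304 - 6 - q₂)/2
Reaction: q₂ = (304 - 62 - q₁)/2
Solve simultaneously:
q₁* = (304 - 2×6 + 62)/3 = 118.0
q₂* = (304 - 2×62 + 6)/3 = 62.0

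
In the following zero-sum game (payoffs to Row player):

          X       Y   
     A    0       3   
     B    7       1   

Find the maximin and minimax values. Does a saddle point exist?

Maximin = 1, Minimax = 3, Saddle: False

Work:
Row minimums: [0, 1] → maximin = 1
Column maximums: [7, 3] → minimax = 3
No saddle point (maximin ≠ minimax). Mixed strategy needed.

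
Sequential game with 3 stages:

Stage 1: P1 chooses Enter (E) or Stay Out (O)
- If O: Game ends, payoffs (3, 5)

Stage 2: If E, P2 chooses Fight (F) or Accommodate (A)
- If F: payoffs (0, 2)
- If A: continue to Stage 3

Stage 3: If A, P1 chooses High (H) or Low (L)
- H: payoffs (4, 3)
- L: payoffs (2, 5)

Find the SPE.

SPE: (E, A, H); Outcome (4, 3)

Work:
Stage 3: P1 chooses H (4 vs 2)
Stage 2: P2: F->2, A->3 (anticipating H). Choose A
Stage 1: P1: O->3, E->4 (anticipating A, H). Choose E
SPE path: E -> A -> H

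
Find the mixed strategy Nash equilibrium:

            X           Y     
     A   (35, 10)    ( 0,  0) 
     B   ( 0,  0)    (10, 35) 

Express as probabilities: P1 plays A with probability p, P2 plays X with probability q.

p = 0.7778, q = 0.2222

Work:
Find probabilities that make opponent indifferent:
P2 chooses q to make P1 indifferent between A and B
P1 chooses p to make P2 indifferent between X and Y
Mixed NE: P1 plays (A: 0.7778, B: 0.2222), P2 plays (X: 0.2222, Y: 0.7778)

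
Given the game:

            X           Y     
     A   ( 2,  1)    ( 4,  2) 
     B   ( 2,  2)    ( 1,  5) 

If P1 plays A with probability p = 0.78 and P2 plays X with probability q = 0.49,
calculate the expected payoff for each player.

E[P1] = 2.6834, E[P2] = 1.9544

Work:
E[P1] = p·q·π₁(A,X) + p·(1-q)·π₁(A,Y) + (1-p)·q·π₁(B,X) + (1-p)·(1-q)·π₁(B,Y)
= 0.78·0.49·2 + 0.78·0.51·4 + 0.22·0.49·2 + 0.22·0.51·1
= 2.6834

E[P2] = 1.9544 (similar calculation)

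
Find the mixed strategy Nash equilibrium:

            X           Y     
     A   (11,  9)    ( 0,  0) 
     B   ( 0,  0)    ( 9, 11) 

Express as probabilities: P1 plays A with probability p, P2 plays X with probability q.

p = 0.55, q = 0.45

Work:
Find probabilities that make opponent indifferent:
P2 chooses q to make P1 indifferent between A and B
P1 chooses p to make P2 indifferent between X and Y
Mixed NE: P1 plays (A: 0.55, B: 0.45), P2 plays (X: 0.45, Y: 0.55)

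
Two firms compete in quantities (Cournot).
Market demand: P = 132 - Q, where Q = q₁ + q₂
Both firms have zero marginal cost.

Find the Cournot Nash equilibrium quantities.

q₁* = q₂* = 44.0; P* = 44.0

Work:
Profit: π_i = P·q_i = (a - q_i - q_j)·q_i
FOC: ∂π_i/∂q_i = a - 2q_i - q_j = 0
Reaction function: q_i = (132 - q_j)/2
Symmetry: q* = 132/3 = 44.0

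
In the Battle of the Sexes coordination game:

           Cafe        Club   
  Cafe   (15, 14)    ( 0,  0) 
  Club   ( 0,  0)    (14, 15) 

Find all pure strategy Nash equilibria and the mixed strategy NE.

Pure NE: (Cafe, Cafe) and (Club, Club); Mixed NE: p = 0.5172, q = 0.4828

Work:
Check pure NE:
(Cafe, Cafe): (15, 14) - no unilateral deviation beneficial
(Club, Club): (14, 15) - no unilateral deviation beneficial
Mixed NE: P1 plays Cafe with p = 0.5172, P2 plays Cafe with q = 0.4828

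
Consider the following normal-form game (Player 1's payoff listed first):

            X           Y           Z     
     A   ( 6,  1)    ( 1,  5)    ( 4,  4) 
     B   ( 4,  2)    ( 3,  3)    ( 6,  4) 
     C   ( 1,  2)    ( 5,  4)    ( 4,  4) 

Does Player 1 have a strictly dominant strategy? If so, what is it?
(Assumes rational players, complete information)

No strictly dominant strategy exists for Player 1

Work:
A strategy strictly dominates another if it gives a strictly higher payoff against every opponent action. Compare each pair of P1's strategies column-by-column:
  A vs B: [6 vs 4, 1 vs 3, 4 vs 6] → A does not strictly dominate B (column Y: 1 ≤ 3)
  A vs C: [6 vs 1, 1 vs 5, 4 vs 4] → A does not strictly dominate C (column Y: 1 ≤ 5)
  B vs A: [4 vs 6, 3 vs 1, 6 vs 4] → B does not strictly dominate A (column X: 4 ≤ 6)
  B vs C: [4 vs 1, 3 vs 5, 6 vs 4] → B does not strictly dominate C (column Y: 3 ≤ 5)
  C vs A: [1 vs 6, 5 vs 1, 4 vs 4] → C does not strictly dominate A (column X: 1 ≤ 6)
  C vs B: [1 vs 4, 5 vs 3, 4 vs 6] → C does not strictly dominate B (column X: 1 ≤ 4)
No single strategy strictly dominates all others → no strictly dominant strategy.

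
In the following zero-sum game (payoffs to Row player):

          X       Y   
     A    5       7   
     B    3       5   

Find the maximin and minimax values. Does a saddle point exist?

Maximin = 5, Minimax = 5, Saddle: True

Work:
Row minimums: [5, 3] → maximin = 5
Column maximums: [5, 7] → minimax = 5
Saddle point exists! Game value = 5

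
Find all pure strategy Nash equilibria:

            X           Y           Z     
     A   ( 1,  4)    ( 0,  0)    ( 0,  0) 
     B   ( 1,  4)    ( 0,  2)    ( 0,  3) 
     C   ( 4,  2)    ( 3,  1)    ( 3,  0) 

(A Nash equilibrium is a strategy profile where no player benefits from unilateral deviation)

Nash equilibrium: (C, X)

Work:
Best responses:
  P1 vs X: payoffs [1, 1, 4] → best response C (payoff 4)
  P1 vs Y: payoffs [0, 0, 3] → best response C (payoff 3)
  P1 vs Z: payoffs [0, 0, 3] → best response C (payoff 3)
  P2 vs A: payoffs [4, 0, 0] → best response X (payoff 4)
  P2 vs B: payoffs [4, 2, 3] → best response X (payoff 4)
  P2 vs C: payoffs [2, 1, 0] → best response X (payoff 2)
Mutual best responses: (C,X) → Nash equilibria.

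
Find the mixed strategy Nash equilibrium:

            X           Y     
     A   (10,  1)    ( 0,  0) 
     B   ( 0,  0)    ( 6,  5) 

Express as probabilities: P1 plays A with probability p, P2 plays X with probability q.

p = 0.8333, q = 0.375

Work:
Find probabilities that make opponent indifferent:
P2 chooses q to make P1 indifferent between A and B
P1 chooses p to make P2 indifferent between X and Y
Mixed NE: P1 plays (A: 0.8333, B: 0.1667), P2 plays (X: 0.375, Y: 0.625)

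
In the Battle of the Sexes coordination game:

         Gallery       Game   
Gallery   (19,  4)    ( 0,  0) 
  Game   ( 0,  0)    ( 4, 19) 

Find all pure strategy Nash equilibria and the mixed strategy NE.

Pure NE: (Gallery, Gallery) and (Game, Game); Mixed NE: p = 0.8261, q = 0.1739

Work:
Check pure NE:
(Gallery, Gallery): (19, 4) - no unilateral deviation beneficial
(Game, Game): (4, 19) - no unilateral deviation beneficial
Mixed NE: P1 plays Gallery with p = 0.8261, P2 plays Gallery with q = 0.1739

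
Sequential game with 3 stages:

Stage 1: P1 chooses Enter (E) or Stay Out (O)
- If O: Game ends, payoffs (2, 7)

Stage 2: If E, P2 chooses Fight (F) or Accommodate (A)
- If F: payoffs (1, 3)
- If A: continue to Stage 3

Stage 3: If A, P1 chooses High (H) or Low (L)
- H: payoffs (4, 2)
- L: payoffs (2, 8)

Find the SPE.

SPE: (O, F, H); Outcome (2, 7)

Work:
Stage 3: P1 chooses H (4 vs 2)
Stage 2: P2: F->3, A->2 (anticipating H). Choose F
Stage 1: P1: O->2, E->1 (anticipating F, H). Choose O
SPE path: O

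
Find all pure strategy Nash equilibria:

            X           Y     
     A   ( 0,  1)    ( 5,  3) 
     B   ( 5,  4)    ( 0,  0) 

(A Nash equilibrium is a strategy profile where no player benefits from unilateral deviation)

Nash equilibrium: (A, Y), (B, X)

Work:
Best responses:
  P1 vs X: payoffs [0, 5] → best response B (payoff 5)
  P1 vs Y: payoffs [5, 0] → best response A (payoff 5)
  P2 vs A: payoffs [1, 3] → best response Y (payoff 3)
  P2 vs B: payoffs [4, 0] → best response X (payoff 4)
Mutual best responses: (A,Y), (B,X) → Nash equilibria.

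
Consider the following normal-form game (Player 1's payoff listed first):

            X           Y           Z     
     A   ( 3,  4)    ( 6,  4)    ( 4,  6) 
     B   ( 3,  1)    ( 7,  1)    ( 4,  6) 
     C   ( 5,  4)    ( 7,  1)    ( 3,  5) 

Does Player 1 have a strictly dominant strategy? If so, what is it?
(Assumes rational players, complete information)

No strictly dominant strategy exists for Player 1

Work:
A strategy strictly dominates another if it gives a strictly higher payoff against every opponent action. Compare each pair of P1's strategies column-by-column:
  A vs B: [3 vs 3, 6 vs 7, 4 vs 4] → A does not strictly dominate B (column X: 3 ≤ 3)
  A vs C: [3 vs 5, 6 vs 7, 4 vs 3] → A does not strictly dominate C (column X: 3 ≤ 5)
  B vs A: [3 vs 3, 7 vs 6, 4 vs 4] → B does not strictly dominate A (column X: 3 ≤ 3)
  B vs C: [3 vs 5, 7 vs 7, 4 vs 3] → B does not strictly dominate C (column X: 3 ≤ 5)
  C vs A: [5 vs 3, 7 vs 6, 3 vs 4] → C does not strictly dominate A (column Z: 3 ≤ 4)
  C vs B: [5 vs 3, 7 vs 7, 3 vs 4] → C does not strictly dominate B (column Y: 7 ≤ 7)
No single strategy strictly dominates all others → no strictly dominant strategy.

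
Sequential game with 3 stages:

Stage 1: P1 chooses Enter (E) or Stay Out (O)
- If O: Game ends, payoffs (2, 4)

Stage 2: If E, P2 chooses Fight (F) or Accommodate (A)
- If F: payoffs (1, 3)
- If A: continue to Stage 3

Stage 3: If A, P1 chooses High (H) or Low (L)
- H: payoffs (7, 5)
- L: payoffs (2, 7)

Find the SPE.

SPE: (E, A, H); Outcome (7, 5)

Work:
Stage 3: P1 chooses H (7 vs 2)
Stage 2: P2: F->3, A->5 (anticipating H). Choose A
Stage 1: P1: O->2, E->7 (anticipating A, H). Choose E
SPE path: E -> A -> H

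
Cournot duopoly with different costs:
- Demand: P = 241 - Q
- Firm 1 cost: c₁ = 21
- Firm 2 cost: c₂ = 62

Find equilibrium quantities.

q₁* = 87.0, q₂* = 46.0

Work:
Reaction: q₁ = (241 - 21 - q₂)/2
Reaction: q₂ = (241 - 62 - q₁)/2
Solve simultaneously:
q₁* = (241 - 2×21 + 62)/3 = 87.0
q₂* = (241 - 2×62 + 21)/3 = 46.0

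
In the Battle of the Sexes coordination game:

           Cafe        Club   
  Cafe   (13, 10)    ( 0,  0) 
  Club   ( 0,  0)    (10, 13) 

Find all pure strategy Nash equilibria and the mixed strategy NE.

Pure NE: (Cafe, Cafe) and (Club, Club); Mixed NE: p = 0.5652, q = 0.4348

Work:
Check pure NE:
(Cafe, Cafe): (13, 10) - no unilateral deviation beneficial
(Club, Club): (10, 13) - no unilateral deviation beneficial
Mixed NE: P1 plays Cafe with p = 0.5652, P2 plays Cafe with q = 0.4348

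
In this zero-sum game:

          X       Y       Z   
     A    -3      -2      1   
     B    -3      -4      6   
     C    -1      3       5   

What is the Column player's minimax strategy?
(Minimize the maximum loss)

Column should play X, value = -1

Work:
Column player minimizes Row's maximum payoff:
Column X: max payoff to Row = -1
Column Y: max payoff to Row = 3
Column Z: max payoff to Row = 6
Minimum is -1, achieved by column X.
Minimax strategy: X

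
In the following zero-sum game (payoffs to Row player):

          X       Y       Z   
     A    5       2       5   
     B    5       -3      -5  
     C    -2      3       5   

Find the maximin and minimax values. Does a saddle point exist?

Maximin = 2, Minimax = 3, Saddle: False

Work:
Row minimums: [2, -5, -2] → maximin = 2
Column maximums: [5, 3, 5] → minimax = 3
No saddle point (maximin ≠ minimax). Mixed strategy needed.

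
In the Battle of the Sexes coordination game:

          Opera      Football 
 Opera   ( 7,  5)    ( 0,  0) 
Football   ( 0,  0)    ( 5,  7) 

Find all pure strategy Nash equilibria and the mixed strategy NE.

Pure NE: (Opera, Opera) and (Football, Football); Mixed NE: p = 0.5833, q = 0.4167

Work:
Check pure NE:
(Opera, Opera): (7, 5) - no unilateral deviation beneficial
(Football, Football): (5, 7) - no unilateral deviation beneficial
Mixed NE: P1 plays Opera with p = 0.5833, P2 plays Opera with q = 0.4167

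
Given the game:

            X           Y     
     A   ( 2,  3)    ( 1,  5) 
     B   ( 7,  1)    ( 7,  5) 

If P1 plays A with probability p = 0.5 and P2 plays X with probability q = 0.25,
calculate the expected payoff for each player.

E[P1] = 4.125, E[P2] = 4.25

Work:
E[P1] = p·q·π₁(A,X) + p·(1-q)·π₁(A,Y) + (1-p)·q·π₁(B,X) + (1-p)·(1-q)·π₁(B,Y)
= 0.5·0.25·2 + 0.5·0.75·1 + 0.5·0.25·7 + 0.5·0.75·7
= 4.125

E[P2] = 4.25 (similar calculation)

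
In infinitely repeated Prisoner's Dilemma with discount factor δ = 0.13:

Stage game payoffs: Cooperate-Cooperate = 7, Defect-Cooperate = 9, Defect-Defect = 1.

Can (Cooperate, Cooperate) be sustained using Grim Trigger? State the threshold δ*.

δ* = 0.25; since δ = 0.13 < 0.25, cooperation cannot be sustained

Work:
For Grim Trigger:
Cooperate forever: 7/(1-δ)
Defect then punished: 9 + 1·δ/(1-δ)
Need: 7/(1-δ) ≥ 9 + 1·δ/(1-δ)
Solving: δ ≥ (T-R)/(T-P) = (9-7)/(9-1) = 0.25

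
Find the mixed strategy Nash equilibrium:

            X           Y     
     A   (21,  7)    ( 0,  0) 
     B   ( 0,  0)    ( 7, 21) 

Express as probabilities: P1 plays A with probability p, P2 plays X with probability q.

p = 0.75, q = 0.25

Work:
Find probabilities that make opponent indifferent:
P2 chooses q to make P1 indifferent between A and B
P1 chooses p to make P2 indifferent between X and Y
Mixed NE: P1 plays (A: 0.75, B: 0.25), P2 plays (X: 0.25, Y: 0.75)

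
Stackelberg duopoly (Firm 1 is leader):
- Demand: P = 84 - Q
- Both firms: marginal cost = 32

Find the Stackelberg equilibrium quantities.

q₁* (leader) = 26.0, q₂* (follower) = 13.0

Work:
Follower's reaction: q₂ = (a - c - q₁)/2
Leader substitutes: π₁ = q₁·(a - q₁ - (a-c-q₁)/2 - c)
FOC: q₁* = (84 - 32)/2 = 26.00
Then: q₂* = (84 - 32 - 26.0)/2 = 13.00
Leader has first-mover advantage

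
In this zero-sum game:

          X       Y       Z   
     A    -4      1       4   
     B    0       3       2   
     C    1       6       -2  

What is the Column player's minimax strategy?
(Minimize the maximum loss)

Column should play X, value = 1

Work:
Column player minimizes Row's maximum payoff:
Column X: max payoff to Row = 1
Column Y: max payoff to Row = 6
Column Z: max payoff to Row = 4
Minimum is 1, achieved by column X.
Minimax strategy: X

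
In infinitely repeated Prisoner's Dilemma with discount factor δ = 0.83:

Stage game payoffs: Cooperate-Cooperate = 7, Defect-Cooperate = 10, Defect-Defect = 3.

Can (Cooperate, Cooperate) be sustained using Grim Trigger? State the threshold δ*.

δ* = 0.4286; since δ = 0.83 ≥ 0.4286, cooperation can be sustained

Work:
For Grim Trigger:
Cooperate forever: 7/(1-δ)
Defect then punished: 10 + 3·δ/(1-δ)
Need: 7/(1-δ) ≥ 10 + 3·δ/(1-δ)
Solving: δ ≥ (T-R)/(T-P) = (10-7)/(10-3) = 0.4286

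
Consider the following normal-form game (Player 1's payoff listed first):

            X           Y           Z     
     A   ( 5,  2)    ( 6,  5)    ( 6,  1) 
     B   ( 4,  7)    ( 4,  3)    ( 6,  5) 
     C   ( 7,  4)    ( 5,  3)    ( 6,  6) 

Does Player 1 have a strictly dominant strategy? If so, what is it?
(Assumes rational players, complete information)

No strictly dominant strategy exists for Player 1

Work:
A strategy strictly dominates another if it gives a strictly higher payoff against every opponent action. Compare each pair of P1's strategies column-by-column:
  A vs B: [5 vs 4, 6 vs 4, 6 vs 6] → A does not strictly dominate B (column Z: 6 ≤ 6)
  A vs C: [5 vs 7, 6 vs 5, 6 vs 6] → A does not strictly dominate C (column X: 5 ≤ 7)
  B vs A: [4 vs 5, 4 vs 6, 6 vs 6] → B does not strictly dominate A (column X: 4 ≤ 5)
  B vs C: [4 vs 7, 4 vs 5, 6 vs 6] → B does not strictly dominate C (column X: 4 ≤ 7)
  C vs A: [7 vs 5, 5 vs 6, 6 vs 6] → C does not strictly dominate A (column Y: 5 ≤ 6)
  C vs B: [7 vs 4, 5 vs 4, 6 vs 6] → C does not strictly dominate B (column Z: 6 ≤ 6)
No single strategy strictly dominates all others → no strictly dominant strategy.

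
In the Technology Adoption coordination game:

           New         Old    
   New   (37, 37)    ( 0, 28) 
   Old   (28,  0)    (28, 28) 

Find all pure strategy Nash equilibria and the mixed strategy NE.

Pure NE: (New, New) and (Old, Old); Mixed NE: p = 0.7568, q = 0.7568

Work:
Check pure NE:
(New, New): (37, 37) - no unilateral deviation beneficial
(Old, Old): (28, 28) - no unilateral deviation beneficial
Mixed NE: P1 plays New with p = 0.7568, P2 plays New with q = 0.7568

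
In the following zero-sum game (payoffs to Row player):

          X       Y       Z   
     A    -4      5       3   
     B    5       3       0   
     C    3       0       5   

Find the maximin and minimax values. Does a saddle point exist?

Maximin = 0, Minimax = 5, Saddle: False

Work:
Row minimums: [-4, 0, 0] → maximin = 0
Column maximums: [5, 5, 5] → minimax = 5
No saddle point (maximin ≠ minimax). Mixed strategy needed.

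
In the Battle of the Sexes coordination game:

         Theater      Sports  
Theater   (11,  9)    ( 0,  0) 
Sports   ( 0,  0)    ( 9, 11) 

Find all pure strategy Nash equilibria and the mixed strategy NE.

Pure NE: (Theater, Theater) and (Sports, Sports); Mixed NE: p = 0.55, q = 0.45

Work:
Check pure NE:
(Theater, Theater): (11, 9) - no unilateral deviation beneficial
(Sports, Sports): (9, 11) - no unilateral deviation beneficial
Mixed NE: P1 plays Theater with p = 0.55, P2 plays Theater with q = 0.45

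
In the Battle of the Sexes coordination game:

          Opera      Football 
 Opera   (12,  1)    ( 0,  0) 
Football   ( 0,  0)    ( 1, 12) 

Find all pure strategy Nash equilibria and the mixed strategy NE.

Pure NE: (Opera, Opera) and (Football, Football); Mixed NE: p = 0.9231, q = 0.0769

Work:
Check pure NE:
(Opera, Opera): (12, 1) - no unilateral deviation beneficial
(Football, Football): (1, 12) - no unilateral deviation beneficial
Mixed NE: P1 plays Opera with p = 0.9231, P2 plays Opera with q = 0.0769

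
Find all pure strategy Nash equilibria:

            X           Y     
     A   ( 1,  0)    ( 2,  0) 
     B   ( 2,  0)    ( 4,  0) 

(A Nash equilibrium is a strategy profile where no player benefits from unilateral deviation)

Nash equilibrium: (B, X), (B, Y)

Work:
Best responses:
  P1 vs X: payoffs [1, 2] → best response B (payoff 2)
  P1 vs Y: payoffs [2, 4] → best response B (payoff 4)
  P2 vs A: payoffs [0, 0] → best response X/Y (payoff 0)
  P2 vs B: payoffs [0, 0] → best response X/Y (payoff 0)
Mutual best responses: (B,X), (B,Y) → Nash equilibria.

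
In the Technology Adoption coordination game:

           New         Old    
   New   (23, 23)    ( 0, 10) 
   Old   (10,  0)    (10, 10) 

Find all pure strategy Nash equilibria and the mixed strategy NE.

Pure NE: (New, New) and (Old, Old); Mixed NE: p = 0.4348, q = 0.4348

Work:
Check pure NE:
(New, New): (23, 23) - no unilateral deviation beneficial
(Old, Old): (10, 10) - no unilateral deviation beneficial
Mixed NE: P1 plays New with p = 0.4348, P2 plays New with q = 0.4348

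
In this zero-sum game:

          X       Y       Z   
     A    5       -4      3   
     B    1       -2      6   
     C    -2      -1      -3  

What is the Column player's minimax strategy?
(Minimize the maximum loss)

Column should play Y, value = -1

Work:
Column player minimizes Row's maximum payoff:
Column X: max payoff to Row = 5
Column Y: max payoff to Row = -1
Column Z: max payoff to Row = 6
Minimum is -1, achieved by column Y.
Minimax strategy: Y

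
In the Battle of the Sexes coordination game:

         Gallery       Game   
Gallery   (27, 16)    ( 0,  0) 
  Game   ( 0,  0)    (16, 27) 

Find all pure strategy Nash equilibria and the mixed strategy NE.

Pure NE: (Gallery, Gallery) and (Game, Game); Mixed NE: p = 0.6279, q = 0.3721

Work:
Check pure NE:
(Gallery, Gallery): (27, 16) - no unilateral deviation beneficial
(Game, Game): (16, 27) - no unilateral deviation beneficial
Mixed NE: P1 plays Gallery with p = 0.6279, P2 plays Gallery with q = 0.3721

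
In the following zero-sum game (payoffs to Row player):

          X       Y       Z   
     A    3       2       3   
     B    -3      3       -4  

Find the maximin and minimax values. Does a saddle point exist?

Maximin = 2, Minimax = 3, Saddle: False

Work:
Row minimums: [2, -4] → maximin = 2
Column maximums: [3, 3, 3] → minimax = 3
No saddle point (maximin ≠ minimax). Mixed strategy needed.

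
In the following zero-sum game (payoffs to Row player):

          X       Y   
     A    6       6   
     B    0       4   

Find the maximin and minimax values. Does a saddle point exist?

Maximin = 6, Minimax = 6, Saddle: True

Work:
Row minimums: [6, 0] → maximin = 6
Column maximums: [6, 6] → minimax = 6
Saddle point exists! Game value = 6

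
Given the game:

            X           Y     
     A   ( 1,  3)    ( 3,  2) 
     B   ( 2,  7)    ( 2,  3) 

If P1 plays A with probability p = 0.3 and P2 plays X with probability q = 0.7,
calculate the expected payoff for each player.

E[P1] = 1.88, E[P2] = 4.87

Work:
E[P1] = p·q·π₁(A,X) + p·(1-q)·π₁(A,Y) + (1-p)·q·π₁(B,X) + (1-p)·(1-q)·π₁(B,Y)
= 0.3·0.7·1 + 0.3·0.3·3 + 0.7·0.7·2 + 0.7·0.3·2
= 1.88

E[P2] = 4.87 (similar calculation)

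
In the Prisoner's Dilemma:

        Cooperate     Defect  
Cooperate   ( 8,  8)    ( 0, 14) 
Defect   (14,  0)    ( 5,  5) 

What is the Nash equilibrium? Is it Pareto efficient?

(Defect, Defect) is NE; not Pareto efficient

Work:
Defect dominates Cooperate for both players:
If P2 cooperates: Defect (14) > Cooperate (8)
If P2 defects: Defect (5) > Cooperate (0)
NE: (Defect, Defect) with payoff (5, 5)
But (Cooperate, Cooperate) = (8, 8) Pareto dominates (5, 5)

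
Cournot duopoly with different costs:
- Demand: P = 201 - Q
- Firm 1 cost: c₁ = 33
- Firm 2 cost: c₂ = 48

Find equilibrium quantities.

q₁* = 61.0, q₂* = 46.0

Work:
Reaction: q₁ = (201 - 33 - q₂)/2
Reaction: q₂ = (201 - 48 - q₁)/2
Solve simultaneously:
q₁* = (201 - 2×33 + 48)/3 = 61.0
q₂* = (201 - 2×48 + 33)/3 = 46.0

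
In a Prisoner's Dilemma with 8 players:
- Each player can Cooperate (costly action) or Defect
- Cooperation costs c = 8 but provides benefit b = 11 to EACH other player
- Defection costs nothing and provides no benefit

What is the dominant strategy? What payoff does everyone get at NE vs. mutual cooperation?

Dominant: Defect; NE payoff = 0; Coop payoff = 69

Work:
Defect dominates (saves cost c = 8, benefit to others is external)
NE: All defect → everyone gets 0
If all cooperate: each receives (7)×11 - 8 = 69
Social dilemma: 69 > 0 but NE gives 0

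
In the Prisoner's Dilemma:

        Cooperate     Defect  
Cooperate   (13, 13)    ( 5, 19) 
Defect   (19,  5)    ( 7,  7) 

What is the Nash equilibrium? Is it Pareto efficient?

(Defect, Defect) is NE; not Pareto efficient

Work:
Defect dominates Cooperate for both players:
If P2 cooperates: Defect (19) > Cooperate (13)
If P2 defects: Defect (7) > Cooperate (5)
NE: (Defect, Defect) with payoff (7, 7)
But (Cooperate, Cooperate) = (13, 13) Pareto dominates (7, 7)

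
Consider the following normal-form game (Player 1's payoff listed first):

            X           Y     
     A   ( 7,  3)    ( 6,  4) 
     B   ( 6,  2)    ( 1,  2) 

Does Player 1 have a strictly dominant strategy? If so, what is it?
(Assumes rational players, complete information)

Yes, Player 1's strictly dominant strategy is A

Work:
A strategy strictly dominates another if it gives a strictly higher payoff against every opponent action. Compare each pair of P1's strategies column-by-column:
  A vs B: [7 vs 6, 6 vs 1] → A strictly dominates B
  B vs A: [6 vs 7, 1 vs 6] → B does not strictly dominate A (column X: 6 ≤ 7)
A strictly dominates every other strategy → strictly dominant.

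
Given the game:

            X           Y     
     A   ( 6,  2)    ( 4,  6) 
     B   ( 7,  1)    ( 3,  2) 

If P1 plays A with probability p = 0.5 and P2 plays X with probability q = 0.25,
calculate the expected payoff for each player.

E[P1] = 4.25, E[P2] = 3.375

Work:
E[P1] = p·q·π₁(A,X) + p·(1-q)·π₁(A,Y) + (1-p)·q·π₁(B,X) + (1-p)·(1-q)·π₁(B,Y)
= 0.5·0.25·6 + 0.5·0.75·4 + 0.5·0.25·7 + 0.5·0.75·3
= 4.25

E[P2] = 3.375 (similar calculation)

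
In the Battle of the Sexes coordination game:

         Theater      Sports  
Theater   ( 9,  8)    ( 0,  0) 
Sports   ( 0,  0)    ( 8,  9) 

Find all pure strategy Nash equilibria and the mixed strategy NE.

Pure NE: (Theater, Theater) and (Sports, Sports); Mixed NE: p = 0.5294, q = 0.4706

Work:
Check pure NE:
(Theater, Theater): (9, 8) - no unilateral deviation beneficial
(Sports, Sports): (8, 9) - no unilateral deviation beneficial
Mixed NE: P1 plays Theater with p = 0.5294, P2 plays Theater with q = 0.4706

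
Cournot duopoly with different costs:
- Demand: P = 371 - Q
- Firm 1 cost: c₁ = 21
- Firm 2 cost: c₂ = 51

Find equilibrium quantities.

q₁* = 126.67, q₂* = 96.67

Work:
Reaction: q₁ = (371 - 21 - q₂)/2
Reaction: q₂ = (371 - 51 - q₁)/2
Solve simultaneously:
q₁* = (371 - 2×21 + 51)/3 = 126.67
q₂* = (371 - 2×51 + 21)/3 = 96.67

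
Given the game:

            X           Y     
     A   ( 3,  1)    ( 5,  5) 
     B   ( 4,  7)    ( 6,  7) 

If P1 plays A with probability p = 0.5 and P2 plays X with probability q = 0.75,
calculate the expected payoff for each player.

E[P1] = 4.0, E[P2] = 4.5

Work:
E[P1] = p·q·π₁(A,X) + p·(1-q)·π₁(A,Y) + (1-p)·q·π₁(B,X) + (1-p)·(1-q)·π₁(B,Y)
= 0.5·0.75·3 + 0.5·0.25·5 + 0.5·0.75·4 + 0.5·0.25·6
= 4.0

E[P2] = 4.5 (similar calculation)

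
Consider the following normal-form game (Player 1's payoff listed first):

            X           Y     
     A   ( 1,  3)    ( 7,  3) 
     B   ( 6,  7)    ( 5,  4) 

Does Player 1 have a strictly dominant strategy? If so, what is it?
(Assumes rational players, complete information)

No strictly dominant strategy exists for Player 1

Work:
A strategy strictly dominates another if it gives a strictly higher payoff against every opponent action. Compare each pair of P1's strategies column-by-column:
  A vs B: [1 vs 6, 7 vs 5] → A does not strictly dominate B (column X: 1 ≤ 6)
  B vs A: [6 vs 1, 5 vs 7] → B does not strictly dominate A (column Y: 5 ≤ 7)
No single strategy strictly dominates all others → no strictly dominant strategy.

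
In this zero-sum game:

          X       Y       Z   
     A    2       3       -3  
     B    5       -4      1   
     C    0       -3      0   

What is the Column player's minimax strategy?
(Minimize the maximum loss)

Column should play Z, value = 1

Work:
Column player minimizes Row's maximum payoff:
Column X: max payoff to Row = 5
Column Y: max payoff to Row = 3
Column Z: max payoff to Row = 1
Minimum is 1, achieved by column Z.
Minimax strategy: Z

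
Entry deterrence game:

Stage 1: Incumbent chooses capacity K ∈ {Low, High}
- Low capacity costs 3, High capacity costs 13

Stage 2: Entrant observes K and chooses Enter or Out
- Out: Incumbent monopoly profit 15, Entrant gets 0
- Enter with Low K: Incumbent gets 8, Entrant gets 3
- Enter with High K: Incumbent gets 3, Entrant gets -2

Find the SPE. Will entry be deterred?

SPE: (Low, Enter|Low, Out|High); Entry not deterred. Incumbent net profit = 5, Entrant gets 3

Work:
After Low K: Entrant enters (3 > 0)
After High K: Entrant stays out (-2 < 0)
Incumbent: Low → 8−3=5, High → 15−13=2
Incumbent chooses Low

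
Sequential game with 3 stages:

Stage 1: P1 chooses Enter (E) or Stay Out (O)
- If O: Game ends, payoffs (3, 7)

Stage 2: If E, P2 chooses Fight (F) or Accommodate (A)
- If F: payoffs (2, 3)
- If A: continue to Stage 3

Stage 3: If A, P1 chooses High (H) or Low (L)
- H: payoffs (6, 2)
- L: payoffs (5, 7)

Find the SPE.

SPE: (O, F, H); Outcome (3, 7)

Work:
Stage 3: P1 chooses H (6 vs 5)
Stage 2: P2: F->3, A->2 (anticipating H). Choose F
Stage 1: P1: O->3, E->2 (anticipating F, H). Choose O
SPE path: O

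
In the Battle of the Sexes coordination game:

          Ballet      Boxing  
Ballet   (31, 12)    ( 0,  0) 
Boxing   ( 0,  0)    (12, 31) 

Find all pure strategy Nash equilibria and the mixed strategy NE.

Pure NE: (Ballet, Ballet) and (Boxing, Boxing); Mixed NE: p = 0.7209, q = 0.2791

Work:
Check pure NE:
(Ballet, Ballet): (31, 12) - no unilateral deviation beneficial
(Boxing, Boxing): (12, 31) - no unilateral deviation beneficial
Mixed NE: P1 plays Ballet with p = 0.7209, P2 plays Ballet with q = 0.2791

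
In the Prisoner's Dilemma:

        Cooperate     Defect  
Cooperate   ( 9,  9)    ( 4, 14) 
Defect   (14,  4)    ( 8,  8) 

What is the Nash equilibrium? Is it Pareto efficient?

(Defect, Defect) is NE; not Pareto efficient

Work:
Defect dominates Cooperate for both players:
If P2 cooperates: Defect (14) > Cooperate (9)
If P2 defects: Defect (8) > Cooperate (4)
NE: (Defect, Defect) with payoff (8, 8)
But (Cooperate, Cooperate) = (9, 9) Pareto dominates (8, 8)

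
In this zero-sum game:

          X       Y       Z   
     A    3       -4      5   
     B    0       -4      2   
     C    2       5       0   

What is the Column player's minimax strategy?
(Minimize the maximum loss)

Column should play X, value = 3

Work:
Column player minimizes Row's maximum payoff:
Column X: max payoff to Row = 3
Column Y: max payoff to Row = 5
Column Z: max payoff to Row = 5
Minimum is 3, achieved by column X.
Minimax strategy: X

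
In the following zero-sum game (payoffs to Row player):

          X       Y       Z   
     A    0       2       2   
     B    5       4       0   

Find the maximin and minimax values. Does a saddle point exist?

Maximin = 0, Minimax = 2, Saddle: False

Work:
Row minimums: [0, 0] → maximin = 0
Column maximums: [5, 4, 2] → minimax = 2
No saddle point (maximin ≠ minimax). Mixed strategy needed.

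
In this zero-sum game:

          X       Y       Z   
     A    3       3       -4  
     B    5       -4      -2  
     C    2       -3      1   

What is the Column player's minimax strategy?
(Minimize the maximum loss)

Column should play Z, value = 1

Work:
Column player minimizes Row's maximum payoff:
Column X: max payoff to Row = 5
Column Y: max payoff to Row = 3
Column Z: max payoff to Row = 1
Minimum is 1, achieved by column Z.
Minimax strategy: Z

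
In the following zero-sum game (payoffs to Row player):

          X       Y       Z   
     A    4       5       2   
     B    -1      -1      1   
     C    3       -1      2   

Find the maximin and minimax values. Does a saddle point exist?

Maximin = 2, Minimax = 2, Saddle: True

Work:
Row minimums: [2, -1, -1] → maximin = 2
Column maximums: [4, 5, 2] → minimax = 2
Saddle point exists! Game value = 2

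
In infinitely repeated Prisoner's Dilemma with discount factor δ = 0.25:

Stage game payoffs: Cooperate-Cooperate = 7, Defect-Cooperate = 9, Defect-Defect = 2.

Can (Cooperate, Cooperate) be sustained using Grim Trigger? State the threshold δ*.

δ* = 0.2857; since δ = 0.25 < 0.2857, cooperation cannot be sustained

Work:
For Grim Trigger:
Cooperate forever: 7/(1-δ)
Defect then punished: 9 + 2·δ/(1-δ)
Need: 7/(1-δ) ≥ 9 + 2·δ/(1-δ)
Solving: δ ≥ (T-R)/(T-P) = (9-7)/(9-2) = 0.2857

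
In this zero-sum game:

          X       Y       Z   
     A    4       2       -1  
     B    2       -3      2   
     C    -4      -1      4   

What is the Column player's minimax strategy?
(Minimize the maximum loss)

Column should play Y, value = 2

Work:
Column player minimizes Row's maximum payoff:
Column X: max payoff to Row = 4
Column Y: max payoff to Row = 2
Column Z: max payoff to Row = 4
Minimum is 2, achieved by column Y.
Minimax strategy: Y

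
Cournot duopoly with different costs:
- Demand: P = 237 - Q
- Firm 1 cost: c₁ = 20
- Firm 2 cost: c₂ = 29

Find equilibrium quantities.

q₁* = 75.33, q₂* = 66.33

Work:
Reaction: q₁ = (237 - 20 - q₂)/2
Reaction: q₂ = (237 - 29 - q₁)/2
Solve simultaneously:
q₁* = (237 - 2×20 + 29)/3 = 75.33
q₂* = (237 - 2×29 + 20)/3 = 66.33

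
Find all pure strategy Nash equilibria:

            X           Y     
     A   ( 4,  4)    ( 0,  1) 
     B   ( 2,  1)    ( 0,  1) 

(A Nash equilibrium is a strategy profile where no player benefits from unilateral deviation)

Nash equilibrium: (A, X), (B, Y)

Work:
Best responses:
  P1 vs X: payoffs [4, 2] → best response A (payoff 4)
  P1 vs Y: payoffs [0, 0] → best response A/B (payoff 0)
  P2 vs A: payoffs [4, 1] → best response X (payoff 4)
  P2 vs B: payoffs [1, 1] → best response X/Y (payoff 1)
Mutual best responses: (A,X), (B,Y) → Nash equilibria.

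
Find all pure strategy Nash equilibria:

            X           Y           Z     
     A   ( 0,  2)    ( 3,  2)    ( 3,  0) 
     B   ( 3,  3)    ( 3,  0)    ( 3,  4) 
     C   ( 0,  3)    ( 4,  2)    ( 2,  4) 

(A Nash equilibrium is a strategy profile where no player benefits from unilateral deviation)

Nash equilibrium: (B, Z)

Work:
Best responses:
  P1 vs X: payoffs [0, 3, 0] → best response B (payoff 3)
  P1 vs Y: payoffs [3, 3, 4] → best response C (payoff 4)
  P1 vs Z: payoffs [3, 3, 2] → best response A/B (payoff 3)
  P2 vs A: payoffs [2, 2, 0] → best response X/Y (payoff 2)
  P2 vs B: payoffs [3, 0, 4] → best response Z (payoff 4)
  P2 vs C: payoffs [3, 2, 4] → best response Z (payoff 4)
Mutual best responses: (B,Z) → Nash equilibria.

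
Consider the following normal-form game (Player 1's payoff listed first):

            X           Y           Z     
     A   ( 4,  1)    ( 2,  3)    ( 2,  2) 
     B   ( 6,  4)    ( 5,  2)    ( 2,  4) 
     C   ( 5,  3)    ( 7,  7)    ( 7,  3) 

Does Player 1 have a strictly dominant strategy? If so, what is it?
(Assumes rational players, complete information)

No strictly dominant strategy exists for Player 1

Work:
A strategy strictly dominates another if it gives a strictly higher payoff against every opponent action. Compare each pair of P1's strategies column-by-column:
  A vs B: [4 vs 6, 2 vs 5, 2 vs 2] → A does not strictly dominate B (column X: 4 ≤ 6)
  A vs C: [4 vs 5, 2 vs 7, 2 vs 7] → A does not strictly dominate C (column X: 4 ≤ 5)
  B vs A: [6 vs 4, 5 vs 2, 2 vs 2] → B does not strictly dominate A (column Z: 2 ≤ 2)
  B vs C: [6 vs 5, 5 vs 7, 2 vs 7] → B does not strictly dominate C (column Y: 5 ≤ 7)
  C vs A: [5 vs 4, 7 vs 2, 7 vs 2] → C strictly dominates A
  C vs B: [5 vs 6, 7 vs 5, 7 vs 2] → C does not strictly dominate B (column X: 5 ≤ 6)
No single strategy strictly dominates all others → no strictly dominant strategy.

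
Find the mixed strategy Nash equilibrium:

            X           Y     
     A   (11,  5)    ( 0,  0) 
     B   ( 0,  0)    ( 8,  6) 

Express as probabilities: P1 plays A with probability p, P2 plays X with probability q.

p = 0.5455, q = 0.4211

Work:
Find probabilities that make opponent indifferent:
P2 chooses q to make P1 indifferent between A and B
P1 chooses p to make P2 indifferent between X and Y
Mixed NE: P1 plays (A: 0.5455, B: 0.4545), P2 plays (X: 0.4211, Y: 0.5789)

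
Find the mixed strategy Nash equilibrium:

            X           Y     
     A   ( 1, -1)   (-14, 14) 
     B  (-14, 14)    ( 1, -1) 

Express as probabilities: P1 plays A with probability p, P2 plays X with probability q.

p = 0.5, q = 0.5

Work:
Find probabilities that make opponent indifferent:
P2 chooses q to make P1 indifferent between A and B
P1 chooses p to make P2 indifferent between X and Y
Mixed NE: P1 plays (A: 0.5, B: 0.5), P2 plays (X: 0.5, Y: 0.5)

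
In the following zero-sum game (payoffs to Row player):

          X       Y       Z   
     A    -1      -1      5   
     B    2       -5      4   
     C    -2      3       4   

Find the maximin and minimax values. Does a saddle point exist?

Maximin = -1, Minimax = 2, Saddle: False

Work:
Row minimums: [-1, -5, -2] → maximin = -1
Column maximums: [2, 3, 5] → minimax = 2
No saddle point (maximin ≠ minimax). Mixed strategy needed.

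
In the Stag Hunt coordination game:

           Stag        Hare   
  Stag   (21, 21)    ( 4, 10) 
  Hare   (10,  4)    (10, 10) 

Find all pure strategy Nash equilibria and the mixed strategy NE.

Pure NE: (Stag, Stag) and (Hare, Hare); Mixed NE: p = 0.3529, q = 0.3529

Work:
Check pure NE:
(Stag, Stag): (21, 21) - no unilateral deviation beneficial
(Hare, Hare): (10, 10) - no unilateral deviation beneficial
Mixed NE: P1 plays Stag with p = 0.3529, P2 plays Stag with q = 0.3529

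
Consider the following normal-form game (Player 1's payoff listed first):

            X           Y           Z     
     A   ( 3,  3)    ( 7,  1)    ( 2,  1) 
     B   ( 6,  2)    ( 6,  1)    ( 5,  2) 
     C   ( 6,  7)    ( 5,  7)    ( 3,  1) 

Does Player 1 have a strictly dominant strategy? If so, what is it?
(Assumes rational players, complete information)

No strictly dominant strategy exists for Player 1

Work:
A strategy strictly dominates another if it gives a strictly higher payoff against every opponent action. Compare each pair of P1's strategies column-by-column:
  A vs B: [3 vs 6, 7 vs 6, 2 vs 5] → A does not strictly dominate B (column X: 3 ≤ 6)
  A vs C: [3 vs 6, 7 vs 5, 2 vs 3] → A does not strictly dominate C (column X: 3 ≤ 6)
  B vs A: [6 vs 3, 6 vs 7, 5 vs 2] → B does not strictly dominate A (column Y: 6 ≤ 7)
  B vs C: [6 vs 6, 6 vs 5, 5 vs 3] → B does not strictly dominate C (column X: 6 ≤ 6)
  C vs A: [6 vs 3, 5 vs 7, 3 vs 2] → C does not strictly dominate A (column Y: 5 ≤ 7)
  C vs B: [6 vs 6, 5 vs 6, 3 vs 5] → C does not strictly dominate B (column X: 6 ≤ 6)
No single strategy strictly dominates all others → no strictly dominant strategy.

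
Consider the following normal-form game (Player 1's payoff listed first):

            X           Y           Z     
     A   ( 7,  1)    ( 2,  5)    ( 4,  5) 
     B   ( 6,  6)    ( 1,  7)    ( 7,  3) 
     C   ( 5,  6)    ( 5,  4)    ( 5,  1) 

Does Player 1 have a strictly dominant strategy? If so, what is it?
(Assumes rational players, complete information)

No strictly dominant strategy exists for Player 1

Work:
A strategy strictly dominates another if it gives a strictly higher payoff against every opponent action. Compare each pair of P1's strategies column-by-column:
  A vs B: [7 vs 6, 2 vs 1, 4 vs 7] → A does not strictly dominate B (column Z: 4 ≤ 7)
  A vs C: [7 vs 5, 2 vs 5, 4 vs 5] → A does not strictly dominate C (column Y: 2 ≤ 5)
  B vs A: [6 vs 7, 1 vs 2, 7 vs 4] → B does not strictly dominate A (column X: 6 ≤ 7)
  B vs C: [6 vs 5, 1 vs 5, 7 vs 5] → B does not strictly dominate C (column Y: 1 ≤ 5)
  C vs A: [5 vs 7, 5 vs 2, 5 vs 4] → C does not strictly dominate A (column X: 5 ≤ 7)
  C vs B: [5 vs 6, 5 vs 1, 5 vs 7] → C does not strictly dominate B (column X: 5 ≤ 6)
No single strategy strictly dominates all others → no strictly dominant strategy.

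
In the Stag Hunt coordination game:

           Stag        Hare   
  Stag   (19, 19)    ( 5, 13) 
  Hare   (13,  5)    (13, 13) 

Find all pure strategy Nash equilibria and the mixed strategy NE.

Pure NE: (Stag, Stag) and (Hare, Hare); Mixed NE: p = 0.5714, q = 0.5714

Work:
Check pure NE:
(Stag, Stag): (19, 19) - no unilateral deviation beneficial
(Hare, Hare): (13, 13) - no unilateral deviation beneficial
Mixed NE: P1 plays Stag with p = 0.5714, P2 plays Stag with q = 0.5714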